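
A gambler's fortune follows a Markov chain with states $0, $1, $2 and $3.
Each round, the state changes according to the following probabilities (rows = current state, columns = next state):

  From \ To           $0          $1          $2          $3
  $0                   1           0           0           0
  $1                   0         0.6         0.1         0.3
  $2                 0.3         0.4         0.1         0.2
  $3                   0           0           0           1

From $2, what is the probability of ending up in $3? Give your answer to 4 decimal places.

Let h(s) be the probability of absorption at $3 starting from transient state s. Then h($3) = 1 and h($0) = 0. By first-step analysis:
h($1) = 0.6·h($1) + 0.1·h($2) + 0.3·1
h($2) = 0.3·0 + 0.4·h($1) + 0.1·h($2) + 0.2·1
Solving: h($1) = 0.9063, h($2) = 0.6250.
Starting from $2, the probability is 0.6250.

0.6250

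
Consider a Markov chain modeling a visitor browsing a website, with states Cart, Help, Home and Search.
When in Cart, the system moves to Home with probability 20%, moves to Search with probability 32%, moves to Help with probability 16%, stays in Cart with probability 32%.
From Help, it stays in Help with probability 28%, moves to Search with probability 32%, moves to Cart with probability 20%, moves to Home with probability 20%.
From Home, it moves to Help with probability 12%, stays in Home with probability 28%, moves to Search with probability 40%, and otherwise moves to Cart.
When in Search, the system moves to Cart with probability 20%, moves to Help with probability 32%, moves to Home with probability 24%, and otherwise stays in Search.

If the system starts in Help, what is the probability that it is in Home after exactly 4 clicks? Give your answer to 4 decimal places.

Propagate the distribution vector 4 clicks from Help.
After 0 clicks: (0.0000, 1.0000, 0.0000, 0.0000)
After 1 click: (0.2000, 0.2800, 0.2000, 0.3200)
After 2 clicks: (0.2240, 0.2368, 0.2288, 0.3104)
After 3 clicks: (0.2269, 0.2289, 0.2307, 0.3135)
After 4 clicks: (0.2272, 0.2284, 0.2310, 0.3134)
P(in Home after 4 clicks) = 0.2310

0.2310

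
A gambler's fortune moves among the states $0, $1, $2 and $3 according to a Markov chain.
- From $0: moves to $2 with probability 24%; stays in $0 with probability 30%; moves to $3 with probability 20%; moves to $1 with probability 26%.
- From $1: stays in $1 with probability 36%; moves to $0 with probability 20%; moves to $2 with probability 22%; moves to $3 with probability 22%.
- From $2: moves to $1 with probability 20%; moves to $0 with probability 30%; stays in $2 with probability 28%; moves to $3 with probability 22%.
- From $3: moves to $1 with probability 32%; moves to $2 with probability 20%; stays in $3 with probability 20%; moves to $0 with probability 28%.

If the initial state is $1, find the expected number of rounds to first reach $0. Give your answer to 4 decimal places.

4.1632

Let t(s) be the expected number of rounds to first reach $0 from state s, with t($0) = 0. Conditioning on the first round:
t($1) = 1 + 0.36·t($1) + 0.22·t($2) + 0.22·t($3)
t($2) = 1 + 0.2·t($1) + 0.28·t($2) + 0.22·t($3)
t($3) = 1 + 0.32·t($1) + 0.2·t($2) + 0.2·t($3)
Solving: t($1) = 4.1632, t($2) = 3.7203, t($3) = 3.8454.
Expected rounds from $1 to $0: 4.1632.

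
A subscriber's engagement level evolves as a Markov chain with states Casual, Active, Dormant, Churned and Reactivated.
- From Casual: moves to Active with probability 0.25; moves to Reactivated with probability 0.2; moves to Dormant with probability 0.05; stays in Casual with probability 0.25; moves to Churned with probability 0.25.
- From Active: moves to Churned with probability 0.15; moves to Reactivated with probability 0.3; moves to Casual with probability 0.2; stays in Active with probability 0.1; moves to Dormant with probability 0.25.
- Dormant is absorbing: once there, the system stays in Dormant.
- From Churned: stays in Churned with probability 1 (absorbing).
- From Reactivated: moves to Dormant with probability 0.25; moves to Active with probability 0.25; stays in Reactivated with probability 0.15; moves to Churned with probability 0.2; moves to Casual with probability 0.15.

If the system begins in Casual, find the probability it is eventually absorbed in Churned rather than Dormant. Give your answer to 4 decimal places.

Let h(s) be the probability of absorption at Churned starting from transient state s. Then h(Churned) = 1 and h(Dormant) = 0. By first-step analysis:
h(Casual) = 0.25·h(Casual) + 0.25·h(Active) + 0.05·0 + 0.25·1 + 0.2·h(Reactivated)
h(Active) = 0.2·h(Casual) + 0.1·h(Active) + 0.25·0 + 0.15·1 + 0.3·h(Reactivated)
h(Reactivated) = 0.15·h(Casual) + 0.25·h(Active) + 0.25·0 + 0.2·1 + 0.15·h(Reactivated)
Solving: h(Casual) = 0.6160, h(Active) = 0.4637, h(Reactivated) = 0.4804.
Starting from Casual, the probability is 0.6160.

0.6160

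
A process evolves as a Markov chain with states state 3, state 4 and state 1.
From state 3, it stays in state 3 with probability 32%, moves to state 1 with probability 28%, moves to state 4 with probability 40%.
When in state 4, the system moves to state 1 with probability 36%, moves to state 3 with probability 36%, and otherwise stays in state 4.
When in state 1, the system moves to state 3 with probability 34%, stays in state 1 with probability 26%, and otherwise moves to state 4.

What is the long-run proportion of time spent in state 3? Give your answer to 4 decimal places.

Let the stationary distribution be π with π = πP and π_1 + π_2 + π_3 = 1.
π_1 = 0.32·π_1 + 0.36·π_2 + 0.34·π_3
π_2 = 0.4·π_1 + 0.28·π_2 + 0.4·π_3
Solving with the normalization constraint gives π = (0.3403, 0.3571, 0.3025).
So the stationary probability of state 3 is 0.3403.

0.3403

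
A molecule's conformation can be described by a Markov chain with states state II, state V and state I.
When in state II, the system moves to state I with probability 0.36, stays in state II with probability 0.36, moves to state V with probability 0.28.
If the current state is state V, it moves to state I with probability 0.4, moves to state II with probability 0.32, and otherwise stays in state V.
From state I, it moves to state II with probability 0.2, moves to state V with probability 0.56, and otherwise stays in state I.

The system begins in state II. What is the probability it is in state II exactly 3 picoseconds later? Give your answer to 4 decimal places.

Propagate the distribution vector 3 picoseconds from state II.
After 0 picoseconds: (1.0000, 0.0000, 0.0000)
After 1 picosecond: (0.3600, 0.2800, 0.3600)
After 2 picoseconds: (0.2912, 0.3808, 0.3280)
After 3 picoseconds: (0.2923, 0.3718, 0.3359)
P(in state II after 3 picoseconds) = 0.2923

0.2923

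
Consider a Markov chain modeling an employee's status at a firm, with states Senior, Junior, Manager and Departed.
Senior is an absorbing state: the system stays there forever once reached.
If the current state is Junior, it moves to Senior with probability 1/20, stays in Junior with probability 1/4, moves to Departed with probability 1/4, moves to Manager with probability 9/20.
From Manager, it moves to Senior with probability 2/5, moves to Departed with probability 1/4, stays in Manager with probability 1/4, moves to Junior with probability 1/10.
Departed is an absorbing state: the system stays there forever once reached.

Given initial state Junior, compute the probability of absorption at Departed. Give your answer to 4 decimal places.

Let h(s) be the probability of absorption at Departed starting from transient state s. Then h(Departed) = 1 and h(Senior) = 0. By first-step analysis:
h(Junior) = 0.05·0 + 0.25·h(Junior) + 0.45·h(Manager) + 0.25·1
h(Manager) = 0.4·0 + 0.1·h(Junior) + 0.25·h(Manager) + 0.25·1
Solving: h(Junior) = 0.5797, h(Manager) = 0.4106.
Starting from Junior, the probability is 0.5797.

0.5797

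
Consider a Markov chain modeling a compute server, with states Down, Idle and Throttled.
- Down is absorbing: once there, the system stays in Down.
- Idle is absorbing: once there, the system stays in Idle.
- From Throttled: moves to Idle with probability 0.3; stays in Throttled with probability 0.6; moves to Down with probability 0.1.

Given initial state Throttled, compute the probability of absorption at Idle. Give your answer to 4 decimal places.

Let h(s) be the probability of absorption at Idle starting from transient state s. Then h(Idle) = 1 and h(Down) = 0. By first-step analysis:
h(Throttled) = 0.1·0 + 0.3·1 + 0.6·h(Throttled)
Solving: h(Throttled) = 0.7500.
Starting from Throttled, the probability is 0.7500.

0.7500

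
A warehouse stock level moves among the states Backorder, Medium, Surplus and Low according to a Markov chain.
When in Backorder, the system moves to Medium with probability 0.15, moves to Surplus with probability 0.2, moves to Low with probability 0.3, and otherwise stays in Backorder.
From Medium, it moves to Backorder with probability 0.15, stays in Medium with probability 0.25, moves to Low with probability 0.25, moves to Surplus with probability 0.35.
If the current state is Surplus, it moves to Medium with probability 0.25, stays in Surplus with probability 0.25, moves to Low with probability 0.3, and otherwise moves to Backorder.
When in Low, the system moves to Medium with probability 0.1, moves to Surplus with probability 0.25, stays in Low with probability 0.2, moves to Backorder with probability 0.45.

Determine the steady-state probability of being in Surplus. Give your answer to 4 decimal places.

0.2529

Let the stationary distribution be π with π = πP and π_1 + π_2 + π_3 + π_4 = 1.
π_1 = 0.35·π_1 + 0.15·π_2 + 0.2·π_3 + 0.45·π_4
π_2 = 0.15·π_1 + 0.25·π_2 + 0.25·π_3 + 0.1·π_4
π_3 = 0.2·π_1 + 0.35·π_2 + 0.25·π_3 + 0.25·π_4
Solving with the normalization constraint gives π = (0.3025, 0.1801, 0.2529, 0.2645).
So the stationary probability of Surplus is 0.2529.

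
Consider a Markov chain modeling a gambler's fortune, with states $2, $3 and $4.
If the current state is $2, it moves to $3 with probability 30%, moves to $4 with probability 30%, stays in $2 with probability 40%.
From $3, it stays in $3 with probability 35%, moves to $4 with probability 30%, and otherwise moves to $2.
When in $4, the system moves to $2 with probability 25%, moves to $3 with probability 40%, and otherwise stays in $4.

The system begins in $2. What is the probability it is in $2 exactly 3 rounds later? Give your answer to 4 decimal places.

0.3355

Propagate the distribution vector 3 rounds from $2.
After 0 rounds: (1.0000, 0.0000, 0.0000)
After 1 round: (0.4000, 0.3000, 0.3000)
After 2 rounds: (0.3400, 0.3450, 0.3150)
After 3 rounds: (0.3355, 0.3488, 0.3158)
P(in $2 after 3 rounds) = 0.3355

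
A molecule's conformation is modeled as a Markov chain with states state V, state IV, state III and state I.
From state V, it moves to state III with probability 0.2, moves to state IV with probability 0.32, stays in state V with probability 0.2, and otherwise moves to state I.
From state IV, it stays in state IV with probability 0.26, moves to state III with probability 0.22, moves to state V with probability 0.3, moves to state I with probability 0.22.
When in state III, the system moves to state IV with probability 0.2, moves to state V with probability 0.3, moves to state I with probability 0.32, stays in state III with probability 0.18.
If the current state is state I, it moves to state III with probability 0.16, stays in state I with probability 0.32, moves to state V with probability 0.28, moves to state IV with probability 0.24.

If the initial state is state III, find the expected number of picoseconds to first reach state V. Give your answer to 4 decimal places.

3.4008

Let t(s) be the expected number of picoseconds to first reach state V from state s, with t(state V) = 0. Conditioning on the first picosecond:
t(state IV) = 1 + 0.26·t(state IV) + 0.22·t(state III) + 0.22·t(state I)
t(state III) = 1 + 0.2·t(state IV) + 0.18·t(state III) + 0.32·t(state I)
t(state I) = 1 + 0.24·t(state IV) + 0.16·t(state III) + 0.32·t(state I)
Solving: t(state IV) = 3.3936, t(state III) = 3.4008, t(state I) = 3.4685.
Expected picoseconds from state III to state V: 3.4008.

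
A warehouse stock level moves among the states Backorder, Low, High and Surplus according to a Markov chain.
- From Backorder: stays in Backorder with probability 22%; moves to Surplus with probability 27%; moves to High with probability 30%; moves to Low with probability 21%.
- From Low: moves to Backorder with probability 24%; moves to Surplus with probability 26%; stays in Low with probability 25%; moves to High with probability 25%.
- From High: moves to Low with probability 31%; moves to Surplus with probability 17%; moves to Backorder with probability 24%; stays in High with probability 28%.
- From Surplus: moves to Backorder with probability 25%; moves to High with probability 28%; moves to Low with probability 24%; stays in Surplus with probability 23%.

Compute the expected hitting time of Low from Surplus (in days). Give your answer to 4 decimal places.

3.9567

Let t(s) be the expected number of days to first reach Low from state s, with t(Low) = 0. Conditioning on the first day:
t(Backorder) = 1 + 0.22·t(Backorder) + 0.3·t(High) + 0.27·t(Surplus)
t(High) = 1 + 0.24·t(Backorder) + 0.28·t(High) + 0.17·t(Surplus)
t(Surplus) = 1 + 0.25·t(Backorder) + 0.28·t(High) + 0.23·t(Surplus)
Solving: t(Backorder) = 4.0665, t(High) = 3.6786, t(Surplus) = 3.9567.
Expected days from Surplus to Low: 3.9567.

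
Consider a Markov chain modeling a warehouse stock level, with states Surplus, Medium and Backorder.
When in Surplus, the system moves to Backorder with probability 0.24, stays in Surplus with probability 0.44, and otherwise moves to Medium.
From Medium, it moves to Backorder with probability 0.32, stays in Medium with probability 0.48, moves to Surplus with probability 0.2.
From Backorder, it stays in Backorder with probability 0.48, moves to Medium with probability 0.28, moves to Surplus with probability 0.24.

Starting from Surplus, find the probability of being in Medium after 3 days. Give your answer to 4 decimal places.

Propagate the distribution vector 3 days from Surplus.
After 0 days: (1.0000, 0.0000, 0.0000)
After 1 day: (0.4400, 0.3200, 0.2400)
After 2 days: (0.3152, 0.3616, 0.3232)
After 3 days: (0.2886, 0.3649, 0.3465)
P(in Medium after 3 days) = 0.3649

0.3649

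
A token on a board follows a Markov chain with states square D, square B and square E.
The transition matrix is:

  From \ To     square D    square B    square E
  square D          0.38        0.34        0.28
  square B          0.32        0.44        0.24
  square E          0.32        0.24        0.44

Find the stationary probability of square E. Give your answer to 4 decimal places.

Let the stationary distribution be π with π = πP and π_1 + π_2 + π_3 = 1.
π_1 = 0.38·π_1 + 0.32·π_2 + 0.32·π_3
π_2 = 0.34·π_1 + 0.44·π_2 + 0.24·π_3
Solving with the normalization constraint gives π = (0.3404, 0.3426, 0.3170).
So the stationary probability of square E is 0.3170.

0.3170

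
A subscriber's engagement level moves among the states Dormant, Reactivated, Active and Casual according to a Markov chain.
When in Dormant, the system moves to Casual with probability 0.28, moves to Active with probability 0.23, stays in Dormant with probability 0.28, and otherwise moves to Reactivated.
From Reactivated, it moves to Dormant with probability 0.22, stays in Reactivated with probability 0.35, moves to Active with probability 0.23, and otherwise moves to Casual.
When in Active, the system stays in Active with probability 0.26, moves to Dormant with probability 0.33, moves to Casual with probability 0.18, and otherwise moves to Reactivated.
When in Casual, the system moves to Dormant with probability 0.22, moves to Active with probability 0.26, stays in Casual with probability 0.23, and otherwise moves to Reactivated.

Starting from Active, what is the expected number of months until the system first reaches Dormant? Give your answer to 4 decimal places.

Let t(s) be the expected number of months to first reach Dormant from state s, with t(Dormant) = 0. Conditioning on the first month:
t(Reactivated) = 1 + 0.35·t(Reactivated) + 0.23·t(Active) + 0.2·t(Casual)
t(Active) = 1 + 0.23·t(Reactivated) + 0.26·t(Active) + 0.18·t(Casual)
t(Casual) = 1 + 0.29·t(Reactivated) + 0.26·t(Active) + 0.23·t(Casual)
Solving: t(Reactivated) = 4.0524, t(Active) = 3.5931, t(Casual) = 4.0382.
Expected months from Active to Dormant: 3.5931.

3.5931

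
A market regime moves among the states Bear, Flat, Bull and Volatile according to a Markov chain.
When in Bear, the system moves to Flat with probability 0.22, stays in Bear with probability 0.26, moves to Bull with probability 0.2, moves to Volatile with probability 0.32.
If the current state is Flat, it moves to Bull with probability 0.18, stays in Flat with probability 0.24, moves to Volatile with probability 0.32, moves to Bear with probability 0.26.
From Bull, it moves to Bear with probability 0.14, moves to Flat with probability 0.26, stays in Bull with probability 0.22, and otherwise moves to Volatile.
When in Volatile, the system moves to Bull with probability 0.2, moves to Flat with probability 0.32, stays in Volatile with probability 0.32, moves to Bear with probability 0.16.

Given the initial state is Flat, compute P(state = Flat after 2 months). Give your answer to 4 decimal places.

Propagate the distribution vector 2 months from Flat.
After 0 months: (0.0000, 1.0000, 0.0000, 0.0000)
After 1 month: (0.2600, 0.2400, 0.1800, 0.3200)
After 2 months: (0.2064, 0.2640, 0.1988, 0.3308)
P(in Flat after 2 months) = 0.2640

0.2640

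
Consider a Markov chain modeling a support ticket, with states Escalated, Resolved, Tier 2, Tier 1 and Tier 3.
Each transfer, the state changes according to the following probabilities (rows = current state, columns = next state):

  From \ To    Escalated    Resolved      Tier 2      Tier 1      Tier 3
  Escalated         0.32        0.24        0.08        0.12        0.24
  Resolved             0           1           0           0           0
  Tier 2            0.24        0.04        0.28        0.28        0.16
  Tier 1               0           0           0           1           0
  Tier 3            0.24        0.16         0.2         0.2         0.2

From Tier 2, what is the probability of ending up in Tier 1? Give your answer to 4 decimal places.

Let h(s) be the probability of absorption at Tier 1 starting from transient state s. Then h(Tier 1) = 1 and h(Resolved) = 0. By first-step analysis:
h(Escalated) = 0.32·h(Escalated) + 0.24·0 + 0.08·h(Tier 2) + 0.12·1 + 0.24·h(Tier 3)
h(Tier 2) = 0.24·h(Escalated) + 0.04·0 + 0.28·h(Tier 2) + 0.28·1 + 0.16·h(Tier 3)
h(Tier 3) = 0.24·h(Escalated) + 0.16·0 + 0.2·h(Tier 2) + 0.2·1 + 0.2·h(Tier 3)
Solving: h(Escalated) = 0.4481, h(Tier 2) = 0.6604, h(Tier 3) = 0.5495.
Starting from Tier 2, the probability is 0.6604.

0.6604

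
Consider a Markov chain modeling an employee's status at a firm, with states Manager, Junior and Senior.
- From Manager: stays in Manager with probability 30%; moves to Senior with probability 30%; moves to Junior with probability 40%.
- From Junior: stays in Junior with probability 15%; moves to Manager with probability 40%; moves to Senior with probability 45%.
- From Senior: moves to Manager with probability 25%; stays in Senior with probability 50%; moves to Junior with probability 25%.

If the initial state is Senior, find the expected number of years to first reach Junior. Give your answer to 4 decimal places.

3.4545

Let t(s) be the expected number of years to first reach Junior from state s, with t(Junior) = 0. Conditioning on the first year:
t(Manager) = 1 + 0.3·t(Manager) + 0.3·t(Senior)
t(Senior) = 1 + 0.25·t(Manager) + 0.5·t(Senior)
Solving: t(Manager) = 2.9091, t(Senior) = 3.4545.
Expected years from Senior to Junior: 3.4545.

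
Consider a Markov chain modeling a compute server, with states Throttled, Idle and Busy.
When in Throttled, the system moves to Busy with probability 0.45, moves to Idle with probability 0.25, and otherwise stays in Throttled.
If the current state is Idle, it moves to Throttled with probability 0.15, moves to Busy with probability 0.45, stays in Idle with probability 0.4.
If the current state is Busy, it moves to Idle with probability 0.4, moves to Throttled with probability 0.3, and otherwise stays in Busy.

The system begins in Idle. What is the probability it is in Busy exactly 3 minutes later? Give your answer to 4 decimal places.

0.3926

Propagate the distribution vector 3 minutes from Idle.
After 0 minutes: (0.0000, 1.0000, 0.0000)
After 1 minute: (0.1500, 0.4000, 0.4500)
After 2 minutes: (0.2400, 0.3775, 0.3825)
After 3 minutes: (0.2434, 0.3640, 0.3926)
P(in Busy after 3 minutes) = 0.3926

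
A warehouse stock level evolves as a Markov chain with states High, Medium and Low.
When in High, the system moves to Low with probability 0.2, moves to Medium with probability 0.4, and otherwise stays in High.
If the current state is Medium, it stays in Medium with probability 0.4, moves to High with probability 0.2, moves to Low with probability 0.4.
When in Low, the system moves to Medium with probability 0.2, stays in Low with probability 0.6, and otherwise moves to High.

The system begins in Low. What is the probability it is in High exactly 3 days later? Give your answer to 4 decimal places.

0.2480

Propagate the distribution vector 3 days from Low.
After 0 days: (0.0000, 0.0000, 1.0000)
After 1 day: (0.2000, 0.2000, 0.6000)
After 2 days: (0.2400, 0.2800, 0.4800)
After 3 days: (0.2480, 0.3040, 0.4480)
P(in High after 3 days) = 0.2480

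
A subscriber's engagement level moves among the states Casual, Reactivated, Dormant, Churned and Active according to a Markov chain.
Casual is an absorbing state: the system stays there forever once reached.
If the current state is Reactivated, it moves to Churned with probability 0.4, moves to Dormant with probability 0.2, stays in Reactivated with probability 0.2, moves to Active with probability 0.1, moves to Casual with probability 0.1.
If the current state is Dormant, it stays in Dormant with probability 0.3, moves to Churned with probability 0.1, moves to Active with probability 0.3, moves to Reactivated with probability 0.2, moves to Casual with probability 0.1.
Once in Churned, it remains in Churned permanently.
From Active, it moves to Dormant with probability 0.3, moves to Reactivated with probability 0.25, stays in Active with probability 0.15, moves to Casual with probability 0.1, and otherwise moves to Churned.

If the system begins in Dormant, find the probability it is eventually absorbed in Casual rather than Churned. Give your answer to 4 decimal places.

Let h(s) be the probability of absorption at Casual starting from transient state s. Then h(Casual) = 1 and h(Churned) = 0. By first-step analysis:
h(Reactivated) = 0.1·1 + 0.2·h(Reactivated) + 0.2·h(Dormant) + 0.4·0 + 0.1·h(Active)
h(Dormant) = 0.1·1 + 0.2·h(Reactivated) + 0.3·h(Dormant) + 0.1·0 + 0.3·h(Active)
h(Active) = 0.1·1 + 0.25·h(Reactivated) + 0.3·h(Dormant) + 0.2·0 + 0.15·h(Active)
Solving: h(Reactivated) = 0.2519, h(Dormant) = 0.3499, h(Active) = 0.3152.
Starting from Dormant, the probability is 0.3499.

0.3499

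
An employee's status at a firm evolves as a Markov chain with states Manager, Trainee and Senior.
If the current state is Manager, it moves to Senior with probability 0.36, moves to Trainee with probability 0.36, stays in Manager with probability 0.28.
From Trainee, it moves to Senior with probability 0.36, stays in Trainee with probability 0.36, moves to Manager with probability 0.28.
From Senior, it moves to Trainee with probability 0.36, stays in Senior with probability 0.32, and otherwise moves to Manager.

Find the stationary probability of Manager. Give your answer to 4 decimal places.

0.2938

Let the stationary distribution be π with π = πP and π_1 + π_2 + π_3 = 1.
π_1 = 0.28·π_1 + 0.28·π_2 + 0.32·π_3
π_2 = 0.36·π_1 + 0.36·π_2 + 0.36·π_3
Solving with the normalization constraint gives π = (0.2938, 0.3600, 0.3462).
So the stationary probability of Manager is 0.2938.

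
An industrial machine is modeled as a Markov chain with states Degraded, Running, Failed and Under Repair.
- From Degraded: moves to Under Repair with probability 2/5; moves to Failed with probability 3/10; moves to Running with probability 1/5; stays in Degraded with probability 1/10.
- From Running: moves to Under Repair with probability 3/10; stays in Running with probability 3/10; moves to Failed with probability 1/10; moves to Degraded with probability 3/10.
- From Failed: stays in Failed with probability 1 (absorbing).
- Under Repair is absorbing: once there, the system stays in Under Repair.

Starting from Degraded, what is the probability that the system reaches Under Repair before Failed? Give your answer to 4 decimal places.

0.5965

Let h(s) be the probability of absorption at Under Repair starting from transient state s. Then h(Under Repair) = 1 and h(Failed) = 0. By first-step analysis:
h(Degraded) = 0.1·h(Degraded) + 0.2·h(Running) + 0.3·0 + 0.4·1
h(Running) = 0.3·h(Degraded) + 0.3·h(Running) + 0.1·0 + 0.3·1
Solving: h(Degraded) = 0.5965, h(Running) = 0.6842.
Starting from Degraded, the probability is 0.5965.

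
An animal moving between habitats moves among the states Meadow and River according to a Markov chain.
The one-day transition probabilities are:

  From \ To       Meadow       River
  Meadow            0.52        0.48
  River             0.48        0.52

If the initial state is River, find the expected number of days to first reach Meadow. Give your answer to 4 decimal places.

2.0833

Let t(s) be the expected number of days to first reach Meadow from state s, with t(Meadow) = 0. Conditioning on the first day:
t(River) = 1 + 0.52·t(River)
Solving: t(River) = 2.0833.
Expected days from River to Meadow: 2.0833.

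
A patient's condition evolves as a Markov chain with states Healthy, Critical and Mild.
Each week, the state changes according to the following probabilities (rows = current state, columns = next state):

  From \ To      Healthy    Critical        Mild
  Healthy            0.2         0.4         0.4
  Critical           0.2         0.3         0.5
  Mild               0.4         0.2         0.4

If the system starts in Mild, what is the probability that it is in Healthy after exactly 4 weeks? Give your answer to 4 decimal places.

0.2860

Propagate the distribution vector 4 weeks from Mild.
After 0 weeks: (0.0000, 0.0000, 1.0000)
After 1 week: (0.4000, 0.2000, 0.4000)
After 2 weeks: (0.2800, 0.3000, 0.4200)
After 3 weeks: (0.2840, 0.2860, 0.4300)
After 4 weeks: (0.2860, 0.2854, 0.4286)
P(in Healthy after 4 weeks) = 0.2860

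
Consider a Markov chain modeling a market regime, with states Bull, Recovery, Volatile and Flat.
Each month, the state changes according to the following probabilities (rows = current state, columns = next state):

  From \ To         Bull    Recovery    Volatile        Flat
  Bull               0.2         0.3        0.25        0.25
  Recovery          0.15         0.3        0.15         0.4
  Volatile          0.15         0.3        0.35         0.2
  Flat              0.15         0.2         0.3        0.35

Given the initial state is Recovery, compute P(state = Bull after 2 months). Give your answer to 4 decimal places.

0.1575

Propagate the distribution vector 2 months from Recovery.
After 0 months: (0.0000, 1.0000, 0.0000, 0.0000)
After 1 month: (0.1500, 0.3000, 0.1500, 0.4000)
After 2 months: (0.1575, 0.2600, 0.2550, 0.3275)
P(in Bull after 2 months) = 0.1575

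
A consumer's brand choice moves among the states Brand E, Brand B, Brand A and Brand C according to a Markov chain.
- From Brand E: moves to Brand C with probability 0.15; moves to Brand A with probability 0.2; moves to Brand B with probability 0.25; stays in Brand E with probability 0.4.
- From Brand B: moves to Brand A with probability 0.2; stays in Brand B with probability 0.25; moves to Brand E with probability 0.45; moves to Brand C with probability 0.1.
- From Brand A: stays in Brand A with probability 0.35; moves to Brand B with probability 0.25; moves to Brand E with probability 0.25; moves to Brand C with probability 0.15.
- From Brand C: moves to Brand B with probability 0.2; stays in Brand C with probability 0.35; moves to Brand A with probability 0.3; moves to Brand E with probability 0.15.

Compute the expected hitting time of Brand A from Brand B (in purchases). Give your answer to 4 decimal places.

4.6320

Let t(s) be the expected number of purchases to first reach Brand A from state s, with t(Brand A) = 0. Conditioning on the first purchase:
t(Brand E) = 1 + 0.4·t(Brand E) + 0.25·t(Brand B) + 0.15·t(Brand C)
t(Brand B) = 1 + 0.45·t(Brand E) + 0.25·t(Brand B) + 0.1·t(Brand C)
t(Brand C) = 1 + 0.15·t(Brand E) + 0.2·t(Brand B) + 0.35·t(Brand C)
Solving: t(Brand E) = 4.6032, t(Brand B) = 4.6320, t(Brand C) = 4.0260.
Expected purchases from Brand B to Brand A: 4.6320.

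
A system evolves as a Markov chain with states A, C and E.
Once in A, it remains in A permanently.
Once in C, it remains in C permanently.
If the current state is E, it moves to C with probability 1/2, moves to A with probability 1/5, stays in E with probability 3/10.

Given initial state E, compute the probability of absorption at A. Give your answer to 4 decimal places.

Let h(s) be the probability of absorption at A starting from transient state s. Then h(A) = 1 and h(C) = 0. By first-step analysis:
h(E) = 0.2·1 + 0.5·0 + 0.3·h(E)
Solving: h(E) = 0.2857.
Starting from E, the probability is 0.2857.

0.2857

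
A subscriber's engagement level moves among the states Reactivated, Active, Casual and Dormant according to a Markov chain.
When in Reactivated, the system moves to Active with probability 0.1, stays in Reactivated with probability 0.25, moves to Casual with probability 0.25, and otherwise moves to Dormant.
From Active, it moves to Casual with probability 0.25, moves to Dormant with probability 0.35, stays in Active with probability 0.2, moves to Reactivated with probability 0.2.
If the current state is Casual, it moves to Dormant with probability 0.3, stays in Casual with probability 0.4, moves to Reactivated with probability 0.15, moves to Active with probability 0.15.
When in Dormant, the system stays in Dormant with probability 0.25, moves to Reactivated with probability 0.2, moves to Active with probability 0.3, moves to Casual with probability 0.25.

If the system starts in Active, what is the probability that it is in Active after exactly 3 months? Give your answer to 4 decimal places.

0.1971

Propagate the distribution vector 3 months from Active.
After 0 months: (0.0000, 1.0000, 0.0000, 0.0000)
After 1 month: (0.2000, 0.2000, 0.2500, 0.3500)
After 2 months: (0.1975, 0.2025, 0.2875, 0.3125)
After 3 months: (0.1955, 0.1971, 0.2931, 0.3143)
P(in Active after 3 months) = 0.1971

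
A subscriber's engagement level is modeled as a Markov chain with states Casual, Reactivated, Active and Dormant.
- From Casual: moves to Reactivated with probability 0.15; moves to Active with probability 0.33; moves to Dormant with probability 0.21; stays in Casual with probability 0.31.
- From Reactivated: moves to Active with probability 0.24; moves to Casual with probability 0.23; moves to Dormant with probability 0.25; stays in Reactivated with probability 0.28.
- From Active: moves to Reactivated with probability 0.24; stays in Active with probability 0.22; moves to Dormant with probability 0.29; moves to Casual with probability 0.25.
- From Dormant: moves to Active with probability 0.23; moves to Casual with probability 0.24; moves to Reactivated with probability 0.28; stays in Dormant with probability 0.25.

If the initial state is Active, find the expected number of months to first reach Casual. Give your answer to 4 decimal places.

4.1307

Let t(s) be the expected number of months to first reach Casual from state s, with t(Casual) = 0. Conditioning on the first month:
t(Reactivated) = 1 + 0.28·t(Reactivated) + 0.24·t(Active) + 0.25·t(Dormant)
t(Active) = 1 + 0.24·t(Reactivated) + 0.22·t(Active) + 0.29·t(Dormant)
t(Dormant) = 1 + 0.28·t(Reactivated) + 0.23·t(Active) + 0.25·t(Dormant)
Solving: t(Reactivated) = 4.2150, t(Active) = 4.1307, t(Dormant) = 4.1737.
Expected months from Active to Casual: 4.1307.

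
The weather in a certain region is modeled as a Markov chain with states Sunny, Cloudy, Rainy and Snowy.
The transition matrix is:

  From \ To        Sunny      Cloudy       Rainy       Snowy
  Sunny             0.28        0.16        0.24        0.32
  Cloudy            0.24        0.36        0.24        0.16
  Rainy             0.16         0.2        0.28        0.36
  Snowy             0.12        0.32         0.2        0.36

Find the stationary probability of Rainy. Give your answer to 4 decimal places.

0.2376

Let the stationary distribution be π with π = πP and π_1 + π_2 + π_3 + π_4 = 1.
π_1 = 0.28·π_1 + 0.24·π_2 + 0.16·π_3 + 0.12·π_4
π_2 = 0.16·π_1 + 0.36·π_2 + 0.2·π_3 + 0.32·π_4
π_3 = 0.24·π_1 + 0.24·π_2 + 0.28·π_3 + 0.2·π_4
Solving with the normalization constraint gives π = (0.1930, 0.2715, 0.2376, 0.2980).
So the stationary probability of Rainy is 0.2376.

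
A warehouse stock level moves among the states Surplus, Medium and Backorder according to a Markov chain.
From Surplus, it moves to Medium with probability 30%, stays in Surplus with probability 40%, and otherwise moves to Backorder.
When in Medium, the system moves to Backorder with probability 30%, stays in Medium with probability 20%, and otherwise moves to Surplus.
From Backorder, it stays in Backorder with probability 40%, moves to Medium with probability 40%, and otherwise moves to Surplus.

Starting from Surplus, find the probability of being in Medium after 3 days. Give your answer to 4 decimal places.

Propagate the distribution vector 3 days from Surplus.
After 0 days: (1.0000, 0.0000, 0.0000)
After 1 day: (0.4000, 0.3000, 0.3000)
After 2 days: (0.3700, 0.3000, 0.3300)
After 3 days: (0.3640, 0.3030, 0.3330)
P(in Medium after 3 days) = 0.3030

0.3030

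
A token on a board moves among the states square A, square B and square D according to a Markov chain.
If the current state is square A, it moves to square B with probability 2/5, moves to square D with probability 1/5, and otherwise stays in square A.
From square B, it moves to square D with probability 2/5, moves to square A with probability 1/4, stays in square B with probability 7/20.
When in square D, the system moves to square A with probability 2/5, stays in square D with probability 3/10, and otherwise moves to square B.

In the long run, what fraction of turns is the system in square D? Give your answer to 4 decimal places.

Let the stationary distribution be π with π = πP and π_1 + π_2 + π_3 = 1.
π_1 = 0.4·π_1 + 0.25·π_2 + 0.4·π_3
π_2 = 0.4·π_1 + 0.35·π_2 + 0.3·π_3
Solving with the normalization constraint gives π = (0.3472, 0.3523, 0.3005).
So the stationary probability of square D is 0.3005.

0.3005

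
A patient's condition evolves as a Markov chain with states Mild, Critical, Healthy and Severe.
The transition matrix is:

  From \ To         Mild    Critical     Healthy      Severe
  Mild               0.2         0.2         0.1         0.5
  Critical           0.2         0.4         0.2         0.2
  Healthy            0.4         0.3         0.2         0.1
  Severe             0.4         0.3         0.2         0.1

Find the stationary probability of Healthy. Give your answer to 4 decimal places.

Let the stationary distribution be π with π = πP and π_1 + π_2 + π_3 + π_4 = 1.
π_1 = 0.2·π_1 + 0.2·π_2 + 0.4·π_3 + 0.4·π_4
π_2 = 0.2·π_1 + 0.4·π_2 + 0.3·π_3 + 0.3·π_4
π_3 = 0.1·π_1 + 0.2·π_2 + 0.2·π_3 + 0.2·π_4
Solving with the normalization constraint gives π = (0.2830, 0.3019, 0.1717, 0.2434).
So the stationary probability of Healthy is 0.1717.

0.1717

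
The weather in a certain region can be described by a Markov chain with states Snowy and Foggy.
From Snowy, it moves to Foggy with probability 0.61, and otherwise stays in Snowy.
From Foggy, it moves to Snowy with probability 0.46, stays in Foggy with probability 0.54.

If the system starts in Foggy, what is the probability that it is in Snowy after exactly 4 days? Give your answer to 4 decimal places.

Propagate the distribution vector 4 days from Foggy.
After 0 days: (0.0000, 1.0000)
After 1 day: (0.4600, 0.5400)
After 2 days: (0.4278, 0.5722)
After 3 days: (0.4301, 0.5699)
After 4 days: (0.4299, 0.5701)
P(in Snowy after 4 days) = 0.4299

0.4299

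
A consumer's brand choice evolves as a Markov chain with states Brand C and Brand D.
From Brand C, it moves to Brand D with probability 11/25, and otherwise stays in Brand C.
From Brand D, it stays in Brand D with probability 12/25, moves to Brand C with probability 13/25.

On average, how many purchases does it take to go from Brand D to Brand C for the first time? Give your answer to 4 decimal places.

Let t(s) be the expected number of purchases to first reach Brand C from state s, with t(Brand C) = 0. Conditioning on the first purchase:
t(Brand D) = 1 + 0.48·t(Brand D)
Solving: t(Brand D) = 1.9231.
Expected purchases from Brand D to Brand C: 1.9231.

1.9231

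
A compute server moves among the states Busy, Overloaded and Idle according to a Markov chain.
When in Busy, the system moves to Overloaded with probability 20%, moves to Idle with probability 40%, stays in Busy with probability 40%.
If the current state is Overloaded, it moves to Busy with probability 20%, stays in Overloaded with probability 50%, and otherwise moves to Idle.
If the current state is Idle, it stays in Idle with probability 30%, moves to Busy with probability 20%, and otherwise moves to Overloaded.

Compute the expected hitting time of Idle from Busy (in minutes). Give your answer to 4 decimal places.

2.6923

Let t(s) be the expected number of minutes to first reach Idle from state s, with t(Idle) = 0. Conditioning on the first minute:
t(Busy) = 1 + 0.4·t(Busy) + 0.2·t(Overloaded)
t(Overloaded) = 1 + 0.2·t(Busy) + 0.5·t(Overloaded)
Solving: t(Busy) = 2.6923, t(Overloaded) = 3.0769.
Expected minutes from Busy to Idle: 2.6923.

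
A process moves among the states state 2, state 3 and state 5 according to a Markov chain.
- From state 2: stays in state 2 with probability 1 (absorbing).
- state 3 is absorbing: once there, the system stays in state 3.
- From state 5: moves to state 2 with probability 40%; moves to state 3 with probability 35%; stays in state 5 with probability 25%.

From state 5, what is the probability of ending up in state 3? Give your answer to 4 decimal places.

0.4667

Let h(s) be the probability of absorption at state 3 starting from transient state s. Then h(state 3) = 1 and h(state 2) = 0. By first-step analysis:
h(state 5) = 0.4·0 + 0.35·1 + 0.25·h(state 5)
Solving: h(state 5) = 0.4667.
Starting from state 5, the probability is 0.4667.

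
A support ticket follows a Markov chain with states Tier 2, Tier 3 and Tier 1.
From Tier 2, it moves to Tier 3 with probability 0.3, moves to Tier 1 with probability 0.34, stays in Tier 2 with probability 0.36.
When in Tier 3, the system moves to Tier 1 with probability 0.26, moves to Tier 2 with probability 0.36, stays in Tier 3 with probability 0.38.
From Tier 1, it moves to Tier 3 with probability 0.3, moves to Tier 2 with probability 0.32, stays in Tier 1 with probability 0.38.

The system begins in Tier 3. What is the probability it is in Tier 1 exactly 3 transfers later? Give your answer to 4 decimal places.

Propagate the distribution vector 3 transfers from Tier 3.
After 0 transfers: (0.0000, 1.0000, 0.0000)
After 1 transfer: (0.3600, 0.3800, 0.2600)
After 2 transfers: (0.3496, 0.3304, 0.3200)
After 3 transfers: (0.3472, 0.3264, 0.3264)
P(in Tier 1 after 3 transfers) = 0.3264

0.3264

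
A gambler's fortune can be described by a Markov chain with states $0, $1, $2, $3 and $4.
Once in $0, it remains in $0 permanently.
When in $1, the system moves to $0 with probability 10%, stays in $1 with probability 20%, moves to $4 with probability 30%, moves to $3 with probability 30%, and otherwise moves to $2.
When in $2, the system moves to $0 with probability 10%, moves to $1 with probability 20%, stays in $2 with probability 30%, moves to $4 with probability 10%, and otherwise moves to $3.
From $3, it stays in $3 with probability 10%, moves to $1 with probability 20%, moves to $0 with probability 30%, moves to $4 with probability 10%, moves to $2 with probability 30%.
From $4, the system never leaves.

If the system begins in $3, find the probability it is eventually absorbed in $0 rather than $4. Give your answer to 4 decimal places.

Let h(s) be the probability of absorption at $0 starting from transient state s. Then h($0) = 1 and h($4) = 0. By first-step analysis:
h($1) = 0.1·1 + 0.2·h($1) + 0.1·h($2) + 0.3·h($3) + 0.3·0
h($2) = 0.1·1 + 0.2·h($1) + 0.3·h($2) + 0.3·h($3) + 0.1·0
h($3) = 0.3·1 + 0.2·h($1) + 0.3·h($2) + 0.1·h($3) + 0.1·0
Solving: h($1) = 0.4138, h($2) = 0.5172, h($3) = 0.5977.
Starting from $3, the probability is 0.5977.

0.5977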